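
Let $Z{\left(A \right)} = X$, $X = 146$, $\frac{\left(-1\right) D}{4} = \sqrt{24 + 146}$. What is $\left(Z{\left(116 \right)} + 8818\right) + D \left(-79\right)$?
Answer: $8964 + 316 \sqrt{170} \approx 13084.0$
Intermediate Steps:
$D = - 4 \sqrt{170}$ ($D = - 4 \sqrt{24 + 146} = - 4 \sqrt{170} \approx -52.154$)
$Z{\left(A \right)} = 146$
$\left(Z{\left(116 \right)} + 8818\right) + D \left(-79\right) = \left(146 + 8818\right) + - 4 \sqrt{170} \left(-79\right) = 8964 + 316 \sqrt{170}$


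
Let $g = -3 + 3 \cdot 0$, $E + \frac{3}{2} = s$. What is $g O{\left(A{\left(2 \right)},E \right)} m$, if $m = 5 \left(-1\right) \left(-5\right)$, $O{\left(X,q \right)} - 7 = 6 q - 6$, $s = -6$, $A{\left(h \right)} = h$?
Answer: $3300$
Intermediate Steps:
$E = - \frac{15}{2}$ ($E = - \frac{3}{2} - 6 = - \frac{15}{2} \approx -7.5$)
$O{\left(X,q \right)} = 1 + 6 q$ ($O{\left(X,q \right)} = 7 + \left(6 q - 6\right) = 7 + \left(-6 + 6 q\right) = 1 + 6 q$)
$m = 25$ ($m = \left(-5\right) \left(-5\right) = 25$)
$g = -3$ ($g = -3 + 0 = -3$)
$g O{\left(A{\left(2 \right)},E \right)} m = - 3 \left(1 + 6 \left(- \frac{15}{2}\right)\right) 25 = - 3 \left(1 - 45\right) 25 = \left(-3\right) \left(-44\right) 25 = 132 \cdot 25 = 3300$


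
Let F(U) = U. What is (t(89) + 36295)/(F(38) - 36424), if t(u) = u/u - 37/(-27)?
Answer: -980029/982422 ≈ -0.99756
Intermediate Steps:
t(u) = 64/27 (t(u) = 1 - 37*(-1/27) = 1 + 37/27 = 64/27)
(t(89) + 36295)/(F(38) - 36424) = (64/27 + 36295)/(38 - 36424) = (980029/27)/(-36386) = (980029/27)*(-1/36386) = -980029/982422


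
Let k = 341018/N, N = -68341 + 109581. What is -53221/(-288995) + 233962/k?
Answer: 199172374905327/7039464065 ≈ 28294.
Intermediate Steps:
N = 41240
k = 170509/20620 (k = 341018/41240 = 341018*(1/41240) = 170509/20620 ≈ 8.2691)
-53221/(-288995) + 233962/k = -53221/(-288995) + 233962/(170509/20620) = -53221*(-1/288995) + 233962*(20620/170509) = 7603/41285 + 4824296440/170509 = 199172374905327/7039464065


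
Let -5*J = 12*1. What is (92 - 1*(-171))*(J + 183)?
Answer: 237489/5 ≈ 47498.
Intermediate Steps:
J = -12/5 ≈ -2.4000
(92 - 1*(-171))*(J + 183) = (92 - 1*(-171))*(-12/5 + 183) = (92 + 171)*(903/5) = 263*(903/5) = 237489/5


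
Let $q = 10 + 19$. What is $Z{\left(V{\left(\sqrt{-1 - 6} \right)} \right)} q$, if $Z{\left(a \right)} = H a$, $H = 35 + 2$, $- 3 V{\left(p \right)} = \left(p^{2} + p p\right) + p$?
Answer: $\frac{15022}{3} - \frac{1073 i \sqrt{7}}{3} \approx 5007.3 - 946.3 i$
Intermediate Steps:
$V{\left(p \right)} = - \frac{2 p^{2}}{3} - \frac{p}{3}$ ($V{\left(p \right)} = - \frac{\left(p^{2} + p p\right) + p}{3} = - \frac{\left(p^{2} + p^{2}\right) + p}{3} = - \frac{2 p^{2} + p}{3} = - \frac{p + 2 p^{2}}{3} = - \frac{2 p^{2}}{3} - \frac{p}{3}$)
$H = 37$
$q = 29$
$Z{\left(a \right)} = 37 a$
$Z{\left(V{\left(\sqrt{-1 - 6} \right)} \right)} q = 37 \left(- \frac{\sqrt{-1 - 6} \left(1 + 2 \sqrt{-1 - 6}\right)}{3}\right) 29 = 37 \left(- \frac{\sqrt{-7} \left(1 + 2 \sqrt{-7}\right)}{3}\right) 29 = 37 \left(- \frac{i \sqrt{7} \left(1 + 2 i \sqrt{7}\right)}{3}\right) 29 = - \frac{37 i \sqrt{7} \left(1 + 2 i \sqrt{7}\right)}{3} \cdot 29 = - \frac{1073 i \sqrt{7} \left(1 + 2 i \sqrt{7}\right)}{3}$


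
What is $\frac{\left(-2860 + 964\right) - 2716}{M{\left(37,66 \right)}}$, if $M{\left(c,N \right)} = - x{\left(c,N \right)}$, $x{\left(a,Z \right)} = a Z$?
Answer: $\frac{2306}{1221} \approx 1.8886$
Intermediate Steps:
$x{\left(a,Z \right)} = Z a$
$M{\left(c,N \right)} = - N c$
$\frac{\left(-2860 + 964\right) - 2716}{M{\left(37,66 \right)}} = \frac{\left(-2860 + 964\right) - 2716}{\left(-1\right) 66 \cdot 37} = \frac{-1896 - 2716}{-2442} = \left(-4612\right) \left(- \frac{1}{2442}\right) = \frac{2306}{1221}$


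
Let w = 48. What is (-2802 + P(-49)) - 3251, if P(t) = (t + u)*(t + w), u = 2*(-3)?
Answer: -5998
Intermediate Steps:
u = -6
P(t) = (-6 + t)*(48 + t) (P(t) = (t - 6)*(t + 48) = (-6 + t)*(48 + t))
(-2802 + P(-49)) - 3251 = (-2802 + (-288 + (-49)**2 + 42*(-49))) - 3251 = (-2802 + (-288 + 2401 - 2058)) - 3251 = (-2802 + 55) - 3251 = -2747 - 3251 = -5998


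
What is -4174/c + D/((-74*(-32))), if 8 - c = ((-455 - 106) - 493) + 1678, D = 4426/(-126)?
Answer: 11095193/1641024 ≈ 6.7611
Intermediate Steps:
D = -2213/63 (D = 4426*(-1/126) = -2213/63 ≈ -35.127)
c = -616 (c = 8 - (((-455 - 106) - 493) + 1678) = 8 - ((-561 - 493) + 1678) = 8 - (-1054 + 1678) = 8 - 1*624 = 8 - 624 = -616)
-4174/c + D/((-74*(-32))) = -4174/(-616) - 2213/(63*((-74*(-32)))) = -4174*(-1/616) - 2213/63/2368 = 2087/308 - 2213/63*1/2368 = 2087/308 - 2213/149184 = 11095193/1641024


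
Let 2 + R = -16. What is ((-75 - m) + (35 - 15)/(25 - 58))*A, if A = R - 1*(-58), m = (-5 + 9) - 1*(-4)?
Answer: -110360/33 ≈ -3344.2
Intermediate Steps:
R = -18 (R = -2 - 16 = -18)
m = 8 (m = 4 + 4 = 8)
A = 40 (A = -18 - 1*(-58) = -18 + 58 = 40)
((-75 - m) + (35 - 15)/(25 - 58))*A = ((-75 - 1*8) + (35 - 15)/(25 - 58))*40 = ((-75 - 8) + 20/(-33))*40 = (-83 + 20*(-1/33))*40 = (-83 - 20/33)*40 = -2759/33*40 = -110360/33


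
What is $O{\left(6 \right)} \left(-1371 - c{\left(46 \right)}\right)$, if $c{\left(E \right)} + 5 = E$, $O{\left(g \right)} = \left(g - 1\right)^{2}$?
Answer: $-35300$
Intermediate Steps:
$O{\left(g \right)} = \left(-1 + g\right)^{2}$
$c{\left(E \right)} = -5 + E$
$O{\left(6 \right)} \left(-1371 - c{\left(46 \right)}\right) = \left(-1 + 6\right)^{2} \left(-1371 - \left(-5 + 46\right)\right) = 5^{2} \left(-1371 - 41\right) = 25 \left(-1371 - 41\right) = 25 \left(-1412\right) = -35300$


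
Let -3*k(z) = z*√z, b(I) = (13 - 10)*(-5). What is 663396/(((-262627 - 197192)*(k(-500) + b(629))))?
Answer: 1990188/1277295691855 + 44226400*I*√5/255459138371 ≈ 1.5581e-6 + 0.00038712*I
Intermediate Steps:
b(I) = -15 (b(I) = 3*(-5) = -15)
k(z) = -z^(3/2)/3 (k(z) = -z*√z/3 = -z^(3/2)/3)
663396/(((-262627 - 197192)*(k(-500) + b(629)))) = 663396/(((-262627 - 197192)*(-(-5000)*I*√5/3 - 15))) = 663396/((-459819*(-(-5000)*I*√5/3 - 15))) = 663396/((-459819*(5000*I*√5/3 - 15))) = 663396/((-459819*(-15 + 5000*I*√5/3))) = 663396/(6897285 - 766365000*I*√5)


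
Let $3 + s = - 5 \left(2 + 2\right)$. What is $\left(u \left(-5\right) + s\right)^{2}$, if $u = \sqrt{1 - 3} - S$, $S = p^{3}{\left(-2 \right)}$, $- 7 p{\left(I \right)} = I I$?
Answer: $\frac{61505231}{117649} + \frac{82090 i \sqrt{2}}{343} \approx 522.79 + 338.46 i$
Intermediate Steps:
$p{\left(I \right)} = - \frac{I^{2}}{7}$ ($p{\left(I \right)} = - \frac{I I}{7} = - \frac{I^{2}}{7}$)
$S = - \frac{64}{343}$ ($S = \left(- \frac{\left(-2\right)^{2}}{7}\right)^{3} = \left(\left(- \frac{1}{7}\right) 4\right)^{3} = \left(- \frac{4}{7}\right)^{3} = - \frac{64}{343} \approx -0.18659$)
$u = \frac{64}{343} + i \sqrt{2}$ ($u = \sqrt{1 - 3} - - \frac{64}{343} = \sqrt{-2} + \frac{64}{343} = i \sqrt{2} + \frac{64}{343} = \frac{64}{343} + i \sqrt{2} \approx 0.18659 + 1.4142 i$)
$s = -23$ ($s = -3 - 5 \left(2 + 2\right) = -3 - 20 = -23$)
$\left(u \left(-5\right) + s\right)^{2} = \left(\left(\frac{64}{343} + i \sqrt{2}\right) \left(-5\right) - 23\right)^{2} = \left(\left(- \frac{320}{343} - 5 i \sqrt{2}\right) - 23\right)^{2} = \left(- \frac{8209}{343} - 5 i \sqrt{2}\right)^{2}$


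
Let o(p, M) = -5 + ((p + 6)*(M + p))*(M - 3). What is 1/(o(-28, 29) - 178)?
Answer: -1/755 ≈ -0.0013245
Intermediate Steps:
o(p, M) = -5 + (-3 + M)*(6 + p)*(M + p) (o(p, M) = -5 + ((6 + p)*(M + p))*(-3 + M) = -5 + (-3 + M)*(6 + p)*(M + p))
1/(o(-28, 29) - 178) = 1/((-5 - 18*29 - 18*(-28) - 3*(-28)² + 6*29² + 29*(-28)² - 28*29² + 3*29*(-28)) - 178) = 1/((-5 - 522 + 504 - 3*784 + 6*841 + 29*784 - 28*841 - 2436) - 178) = 1/((-5 - 522 + 504 - 2352 + 5046 + 22736 - 23548 - 2436) - 178) = 1/(-577 - 178) = 1/(-755) = -1/755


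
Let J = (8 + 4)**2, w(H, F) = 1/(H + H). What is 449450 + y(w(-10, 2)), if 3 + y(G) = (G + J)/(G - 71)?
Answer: 638661308/1421 ≈ 4.4945e+5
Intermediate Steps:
w(H, F) = 1/(2*H)
J = 144 (J = 12**2 = 144)
y(G) = -3 + (144 + G)/(-71 + G) (y(G) = -3 + (G + 144)/(G - 71) = -3 + (144 + G)/(-71 + G))
449450 + y(w(-10, 2)) = 449450 + (357 - 1/(-10))/(-71 + (1/2)/(-10)) = 449450 + (357 - (-1)/10)/(-71 + (1/2)*(-1/10)) = 449450 + (357 - 2*(-1/20))/(-71 - 1/20) = 449450 + (357 + 1/10)/(-1421/20) = 449450 - 20/1421*3571/10 = 449450 - 7142/1421 = 638661308/1421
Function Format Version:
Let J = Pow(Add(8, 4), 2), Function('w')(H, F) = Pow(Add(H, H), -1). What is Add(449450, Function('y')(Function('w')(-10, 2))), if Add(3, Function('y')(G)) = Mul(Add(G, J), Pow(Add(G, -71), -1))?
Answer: Rational(638661308, 1421) ≈ 4.4945e+5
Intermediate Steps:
Function('w')(H, F) = Mul(Rational(1, 2), Pow(H, -1)) (Function('w')(H, F) = Pow(Mul(2, H), -1) = Mul(Rational(1, 2), Pow(H, -1)))
J = 144 (J = Pow(12, 2) = 144)
Function('y')(G) = Add(-3, Mul(Pow(Add(-71, G), -1), Add(144, G))) (Function('y')(G) = Add(-3, Mul(Add(G, 144), Pow(Add(G, -71), -1))) = Add(-3, Mul(Add(144, G), Pow(Add(-71, G), -1))) = Add(-3, Mul(Pow(Add(-71, G), -1), Add(144, G))))
Add(449450, Function('y')(Function('w')(-10, 2))) = Add(449450, Mul(Pow(Add(-71, Mul(Rational(1, 2), Pow(-10, -1))), -1), Add(357, Mul(-2, Mul(Rational(1, 2), Pow(-10, -1)))))) = Add(449450, Mul(Pow(Add(-71, Mul(Rational(1, 2), Rational(-1, 10))), -1), Add(357, Mul(-2, Mul(Rational(1, 2), Rational(-1, 10)))))) = Add(449450, Mul(Pow(Add(-71, Rational(-1, 20)), -1), Add(357, Mul(-2, Rational(-1, 20))))) = Add(449450, Mul(Pow(Rational(-1421, 20), -1), Add(357, Rational(1, 10)))) = Add(449450, Mul(Rational(-20, 1421), Rational(3571, 10))) = Add(449450, Rational(-7142, 1421)) = Rational(638661308, 1421)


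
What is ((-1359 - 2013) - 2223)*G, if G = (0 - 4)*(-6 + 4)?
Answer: -44760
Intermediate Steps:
G = 8 (G = -4*(-2) = 8)
((-1359 - 2013) - 2223)*G = ((-1359 - 2013) - 2223)*8 = (-3372 - 2223)*8 = -5595*8 = -44760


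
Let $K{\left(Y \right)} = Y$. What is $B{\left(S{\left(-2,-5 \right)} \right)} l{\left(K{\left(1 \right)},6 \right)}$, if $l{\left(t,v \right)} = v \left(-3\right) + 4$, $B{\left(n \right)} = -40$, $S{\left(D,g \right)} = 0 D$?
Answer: $560$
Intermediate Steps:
$S{\left(D,g \right)} = 0$
$l{\left(t,v \right)} = 4 - 3 v$ ($l{\left(t,v \right)} = - 3 v + 4 = 4 - 3 v$)
$B{\left(S{\left(-2,-5 \right)} \right)} l{\left(K{\left(1 \right)},6 \right)} = - 40 \left(4 - 18\right) = \left(-40\right) \left(-14\right) = 560$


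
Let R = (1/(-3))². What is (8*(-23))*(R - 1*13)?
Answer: 21344/9 ≈ 2371.6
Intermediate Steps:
R = ⅑ (R = (-⅓)² = ⅑ ≈ 0.11111)
(8*(-23))*(R - 1*13) = (8*(-23))*(⅑ - 1*13) = -184*(⅑ - 13) = -184*(-116/9) = 21344/9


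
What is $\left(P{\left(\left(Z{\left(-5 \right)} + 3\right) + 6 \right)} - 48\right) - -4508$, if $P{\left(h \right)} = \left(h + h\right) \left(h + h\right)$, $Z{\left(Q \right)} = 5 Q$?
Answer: $5484$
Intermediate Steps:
$P{\left(h \right)} = 4 h^{2}$ ($P{\left(h \right)} = 2 h 2 h = 4 h^{2}$)
$\left(P{\left(\left(Z{\left(-5 \right)} + 3\right) + 6 \right)} - 48\right) - -4508 = \left(4 \left(\left(5 \left(-5\right) + 3\right) + 6\right)^{2} - 48\right) - -4508 = \left(4 \left(\left(-25 + 3\right) + 6\right)^{2} - 48\right) + 4508 = \left(4 \left(-22 + 6\right)^{2} - 48\right) + 4508 = \left(4 \left(-16\right)^{2} - 48\right) + 4508 = \left(4 \cdot 256 - 48\right) + 4508 = \left(1024 - 48\right) + 4508 = 976 + 4508 = 5484$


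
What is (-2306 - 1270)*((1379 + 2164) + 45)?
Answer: -12830688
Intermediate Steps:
(-2306 - 1270)*((1379 + 2164) + 45) = -3576*(3543 + 45) = -3576*3588 = -12830688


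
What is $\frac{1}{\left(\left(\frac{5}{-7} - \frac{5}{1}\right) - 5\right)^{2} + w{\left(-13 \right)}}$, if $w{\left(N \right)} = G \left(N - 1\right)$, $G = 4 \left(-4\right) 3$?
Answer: $\frac{49}{38553} \approx 0.001271$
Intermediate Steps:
$G = -48$ ($G = \left(-16\right) 3 = -48$)
$w{\left(N \right)} = 48 - 48 N$ ($w{\left(N \right)} = - 48 \left(N - 1\right) = - 48 \left(-1 + N\right) = 48 - 48 N$)
$\frac{1}{\left(\left(\frac{5}{-7} - \frac{5}{1}\right) - 5\right)^{2} + w{\left(-13 \right)}} = \frac{1}{\left(\left(\frac{5}{-7} - \frac{5}{1}\right) - 5\right)^{2} + \left(48 - -624\right)} = \frac{1}{\left(\left(5 \left(- \frac{1}{7}\right) - 5\right) - 5\right)^{2} + \left(48 + 624\right)} = \frac{1}{\left(\left(- \frac{5}{7} - 5\right) - 5\right)^{2} + 672} = \frac{1}{\left(- \frac{40}{7} - 5\right)^{2} + 672} = \frac{1}{\left(- \frac{75}{7}\right)^{2} + 672} = \frac{1}{\frac{5625}{49} + 672} = \frac{1}{\frac{38553}{49}} = \frac{49}{38553}$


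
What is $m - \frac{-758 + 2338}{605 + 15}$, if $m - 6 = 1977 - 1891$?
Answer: $\frac{2773}{31} \approx 89.452$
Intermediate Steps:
$m = 92$ ($m = 6 + \left(1977 - 1891\right) = 6 + 86 = 92$)
$m - \frac{-758 + 2338}{605 + 15} = 92 - \frac{-758 + 2338}{605 + 15} = 92 - \frac{1580}{620} = 92 - 1580 \cdot \frac{1}{620} = 92 - \frac{79}{31} = \frac{2773}{31}$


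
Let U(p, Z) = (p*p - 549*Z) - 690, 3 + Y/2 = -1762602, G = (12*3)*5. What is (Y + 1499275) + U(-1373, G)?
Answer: -240316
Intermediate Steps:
G = 180 (G = 36*5 = 180)
Y = -3525210 (Y = -6 + 2*(-1762602) = -6 - 3525204 = -3525210)
U(p, Z) = -690 + p² - 549*Z (U(p, Z) = (p² - 549*Z) - 690 = -690 + p² - 549*Z)
(Y + 1499275) + U(-1373, G) = (-3525210 + 1499275) + (-690 + (-1373)² - 549*180) = -2025935 + (-690 + 1885129 - 98820) = -2025935 + 1785619 = -240316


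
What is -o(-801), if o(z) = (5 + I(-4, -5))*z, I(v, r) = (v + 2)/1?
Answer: 2403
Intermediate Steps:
I(v, r) = 2 + v (I(v, r) = (2 + v)*1 = 2 + v)
o(z) = 3*z (o(z) = (5 + (2 - 4))*z = (5 - 2)*z = 3*z)
-o(-801) = -3*(-801) = -1*(-2403) = 2403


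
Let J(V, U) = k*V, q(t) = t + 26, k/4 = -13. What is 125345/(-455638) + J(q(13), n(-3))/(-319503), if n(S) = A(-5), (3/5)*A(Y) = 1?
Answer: -13041356557/48525902638 ≈ -0.26875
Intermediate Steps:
A(Y) = 5/3 (A(Y) = (5/3)*1 = 5/3)
n(S) = 5/3
k = -52 (k = 4*(-13) = -52)
q(t) = 26 + t
J(V, U) = -52*V
125345/(-455638) + J(q(13), n(-3))/(-319503) = 125345/(-455638) - 52*(26 + 13)/(-319503) = 125345*(-1/455638) - 52*39*(-1/319503) = -125345/455638 - 2028*(-1/319503) = -125345/455638 + 676/106501 = -13041356557/48525902638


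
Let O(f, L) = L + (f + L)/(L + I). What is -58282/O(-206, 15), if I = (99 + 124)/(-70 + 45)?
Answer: 8858864/2495 ≈ 3550.6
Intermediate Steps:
I = -223/25 (I = 223/(-25) = 223*(-1/25) = -223/25 ≈ -8.9200)
O(f, L) = L + (L + f)/(-223/25 + L) (O(f, L) = L + (f + L)/(L - 223/25) = L + (L + f)/(-223/25 + L))
-58282/O(-206, 15) = -58282*(-223 + 25*15)/(-198*15 + 25*(-206) + 25*15²) = -58282*(-223 + 375)/(-2970 - 5150 + 25*225) = -58282*152/(-2970 - 5150 + 5625) = -58282/((1/152)*(-2495)) = -58282/(-2495/152) = -58282*(-152/2495) = 8858864/2495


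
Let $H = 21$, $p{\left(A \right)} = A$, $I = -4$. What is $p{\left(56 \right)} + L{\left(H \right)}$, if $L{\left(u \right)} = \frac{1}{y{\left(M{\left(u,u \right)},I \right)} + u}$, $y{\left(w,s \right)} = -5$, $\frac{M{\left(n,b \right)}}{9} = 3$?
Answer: $\frac{897}{16} \approx 56.063$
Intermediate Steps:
$M{\left(n,b \right)} = 27$ ($M{\left(n,b \right)} = 9 \cdot 3 = 27$)
$L{\left(u \right)} = \frac{1}{-5 + u}$
$p{\left(56 \right)} + L{\left(H \right)} = 56 + \frac{1}{-5 + 21} = 56 + \frac{1}{16} = \frac{897}{16}$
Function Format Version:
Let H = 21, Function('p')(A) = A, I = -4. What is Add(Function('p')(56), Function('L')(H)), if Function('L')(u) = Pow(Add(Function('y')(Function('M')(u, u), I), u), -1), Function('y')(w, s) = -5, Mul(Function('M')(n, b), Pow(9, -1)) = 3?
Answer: Rational(897, 16) ≈ 56.063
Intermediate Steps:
Function('M')(n, b) = 27 (Function('M')(n, b) = Mul(9, 3) = 27)
Function('L')(u) = Pow(Add(-5, u), -1)
Add(Function('p')(56), Function('L')(H)) = Add(56, Pow(Add(-5, 21), -1)) = Add(56, Pow(16, -1)) = Add(56, Rational(1, 16)) = Rational(897, 16)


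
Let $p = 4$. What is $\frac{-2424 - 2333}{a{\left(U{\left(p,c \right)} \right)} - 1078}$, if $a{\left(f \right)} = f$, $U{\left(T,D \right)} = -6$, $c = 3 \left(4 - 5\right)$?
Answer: $\frac{4757}{1084} \approx 4.3884$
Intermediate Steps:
$c = -3$ ($c = 3 \left(-1\right) = -3$)
$\frac{-2424 - 2333}{a{\left(U{\left(p,c \right)} \right)} - 1078} = \frac{-2424 - 2333}{-6 - 1078} = - \frac{4757}{-1084} = \left(-4757\right) \left(- \frac{1}{1084}\right) = \frac{4757}{1084}$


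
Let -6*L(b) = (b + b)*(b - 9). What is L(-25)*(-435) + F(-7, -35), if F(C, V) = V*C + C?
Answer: 123488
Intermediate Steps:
L(b) = -b*(-9 + b)/3 (L(b) = -(b + b)*(b - 9)/6 = -2*b*(-9 + b)/6 = -b*(-9 + b)/3)
F(C, V) = C + C*V (F(C, V) = C*V + C = C + C*V)
L(-25)*(-435) + F(-7, -35) = ((⅓)*(-25)*(9 - 1*(-25)))*(-435) - 7*(1 - 35) = ((⅓)*(-25)*(9 + 25))*(-435) - 7*(-34) = ((⅓)*(-25)*34)*(-435) + 238 = -850/3*(-435) + 238 = 123250 + 238 = 123488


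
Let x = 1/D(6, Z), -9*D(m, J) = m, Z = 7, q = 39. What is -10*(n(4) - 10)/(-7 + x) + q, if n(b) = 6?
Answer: 583/17 ≈ 34.294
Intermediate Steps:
D(m, J) = -m/9
x = -3/2 (x = 1/(-⅑*6) = 1/(-⅔) = -3/2 ≈ -1.5000)
-10*(n(4) - 10)/(-7 + x) + q = -10*(6 - 10)/(-7 - 3/2) + 39 = -(-40)/(-17/2) + 39 = -(-40)*(-2)/17 + 39 = -10*8/17 + 39 = -80/17 + 39 = 583/17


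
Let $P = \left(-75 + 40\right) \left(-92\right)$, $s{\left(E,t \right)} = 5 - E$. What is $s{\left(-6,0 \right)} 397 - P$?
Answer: $1147$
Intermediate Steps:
$P = 3220$ ($P = \left(-35\right) \left(-92\right) = 3220$)
$s{\left(-6,0 \right)} 397 - P = \left(5 - -6\right) 397 - 3220 = \left(5 + 6\right) 397 - 3220 = 11 \cdot 397 - 3220 = 4367 - 3220 = 1147$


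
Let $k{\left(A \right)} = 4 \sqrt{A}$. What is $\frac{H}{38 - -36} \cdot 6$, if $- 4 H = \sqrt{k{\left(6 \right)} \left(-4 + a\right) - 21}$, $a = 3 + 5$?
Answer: $- \frac{3 \sqrt{-21 + 16 \sqrt{6}}}{148} \approx -0.086457$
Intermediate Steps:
$a = 8$
$H = - \frac{\sqrt{-21 + 16 \sqrt{6}}}{4}$ ($H = - \frac{\sqrt{4 \sqrt{6} \left(-4 + 8\right) - 21}}{4} = - \frac{\sqrt{4 \sqrt{6} \cdot 4 - 21}}{4} = - \frac{\sqrt{16 \sqrt{6} - 21}}{4} = - \frac{\sqrt{-21 + 16 \sqrt{6}}}{4} \approx -1.0663$)
$\frac{H}{38 - -36} \cdot 6 = \frac{\left(- \frac{1}{4}\right) \sqrt{-21 + 16 \sqrt{6}}}{38 - -36} \cdot 6 = \frac{\left(- \frac{1}{4}\right) \sqrt{-21 + 16 \sqrt{6}}}{38 + 36} \cdot 6 = \frac{\left(- \frac{1}{4}\right) \sqrt{-21 + 16 \sqrt{6}}}{74} \cdot 6 = - \frac{\sqrt{-21 + 16 \sqrt{6}}}{4} \cdot \frac{1}{74} \cdot 6 = - \frac{\sqrt{-21 + 16 \sqrt{6}}}{296} \cdot 6 = - \frac{3 \sqrt{-21 + 16 \sqrt{6}}}{148}$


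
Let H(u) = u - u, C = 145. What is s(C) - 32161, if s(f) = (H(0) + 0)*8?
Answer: -32161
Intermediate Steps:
H(u) = 0
s(f) = 0 (s(f) = (0 + 0)*8 = 0*8 = 0)
s(C) - 32161 = 0 - 32161 = -32161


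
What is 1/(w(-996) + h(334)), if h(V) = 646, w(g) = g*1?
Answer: -1/350 ≈ -0.0028571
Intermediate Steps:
w(g) = g
1/(w(-996) + h(334)) = 1/(-996 + 646) = 1/(-350) = -1/350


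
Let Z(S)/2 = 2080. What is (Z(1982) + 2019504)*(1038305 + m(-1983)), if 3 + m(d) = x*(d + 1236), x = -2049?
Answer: 5198600567920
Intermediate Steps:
Z(S) = 4160 (Z(S) = 2*2080 = 4160)
m(d) = -2532567 - 2049*d (m(d) = -3 - 2049*(d + 1236) = -3 - 2049*(1236 + d) = -3 + (-2532564 - 2049*d) = -2532567 - 2049*d)
(Z(1982) + 2019504)*(1038305 + m(-1983)) = (4160 + 2019504)*(1038305 + (-2532567 - 2049*(-1983))) = 2023664*(1038305 + (-2532567 + 4063167)) = 2023664*(1038305 + 1530600) = 2023664*2568905 = 5198600567920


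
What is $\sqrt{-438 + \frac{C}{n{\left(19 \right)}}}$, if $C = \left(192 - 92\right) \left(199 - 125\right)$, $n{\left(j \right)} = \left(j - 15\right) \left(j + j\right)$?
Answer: $\frac{i \sqrt{140543}}{19} \approx 19.731 i$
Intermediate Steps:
$n{\left(j \right)} = 2 j \left(-15 + j\right)$ ($n{\left(j \right)} = \left(-15 + j\right) 2 j = 2 j \left(-15 + j\right)$)
$C = 7400$ ($C = 100 \left(199 - 125\right) = 100 \cdot 74 = 7400$)
$\sqrt{-438 + \frac{C}{n{\left(19 \right)}}} = \sqrt{-438 + \frac{7400}{2 \cdot 19 \left(-15 + 19\right)}} = \sqrt{-438 + \frac{7400}{2 \cdot 19 \cdot 4}} = \sqrt{-438 + \frac{7400}{152}} = \sqrt{-438 + 7400 \cdot \frac{1}{152}} = \sqrt{-438 + \frac{925}{19}} = \sqrt{- \frac{7397}{19}} = \frac{i \sqrt{140543}}{19}$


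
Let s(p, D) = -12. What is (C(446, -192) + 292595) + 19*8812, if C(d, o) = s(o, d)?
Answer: 460011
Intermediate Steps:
C(d, o) = -12
(C(446, -192) + 292595) + 19*8812 = (-12 + 292595) + 19*8812 = 292583 + 167428 = 460011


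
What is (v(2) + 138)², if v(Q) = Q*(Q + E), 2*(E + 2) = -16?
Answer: 14884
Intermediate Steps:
E = -10 (E = -2 + (½)*(-16) = -2 - 8 = -10)
v(Q) = Q*(-10 + Q) (v(Q) = Q*(Q - 10) = Q*(-10 + Q))
(v(2) + 138)² = (2*(-10 + 2) + 138)² = (2*(-8) + 138)² = (-16 + 138)² = 122² = 14884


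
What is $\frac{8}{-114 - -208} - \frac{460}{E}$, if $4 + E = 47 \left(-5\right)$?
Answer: $\frac{22576}{11233} \approx 2.0098$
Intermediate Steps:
$E = -239$ ($E = -4 + 47 \left(-5\right) = -4 - 235 = -239$)
$\frac{8}{-114 - -208} - \frac{460}{E} = \frac{8}{-114 - -208} - \frac{460}{-239} = \frac{8}{-114 + 208} - - \frac{460}{239} = \frac{8}{94} + \frac{460}{239} = 8 \cdot \frac{1}{94} + \frac{460}{239} = \frac{4}{47} + \frac{460}{239} = \frac{22576}{11233}$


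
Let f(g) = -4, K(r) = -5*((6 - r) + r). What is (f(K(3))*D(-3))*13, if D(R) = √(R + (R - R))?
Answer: -52*I*√3 ≈ -90.067*I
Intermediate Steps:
K(r) = -30 (K(r) = -5*6 = -30)
D(R) = √R (D(R) = √(R + 0) = √R)
(f(K(3))*D(-3))*13 = -4*I*√3*13 = -52*I*√3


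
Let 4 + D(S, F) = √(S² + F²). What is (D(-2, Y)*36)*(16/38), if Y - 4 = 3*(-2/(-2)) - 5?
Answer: -1152/19 + 576*√2/19 ≈ -17.759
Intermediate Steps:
Y = 2 (Y = 4 + (3*(-2/(-2)) - 5) = 4 + (3*(-2*(-½)) - 5) = 4 + (3*1 - 5) = 4 + (3 - 5) = 4 - 2 = 2)
D(S, F) = -4 + √(F² + S²) (D(S, F) = -4 + √(S² + F²) = -4 + √(F² + S²))
(D(-2, Y)*36)*(16/38) = ((-4 + √(2² + (-2)²))*36)*(16/38) = ((-4 + √(4 + 4))*36)*(16*(1/38)) = ((-4 + √8)*36)*(8/19) = ((-4 + 2*√2)*36)*(8/19) = (-144 + 72*√2)*(8/19) = -1152/19 + 576*√2/19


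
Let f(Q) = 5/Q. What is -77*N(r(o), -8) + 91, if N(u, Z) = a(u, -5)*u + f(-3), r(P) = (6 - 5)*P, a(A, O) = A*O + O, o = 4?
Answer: 23758/3 ≈ 7919.3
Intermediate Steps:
a(A, O) = O + A*O
r(P) = P (r(P) = 1*P = P)
N(u, Z) = -5/3 + u*(-5 - 5*u) (N(u, Z) = (-5*(1 + u))*u + 5/(-3) = (-5 - 5*u)*u + 5*(-⅓) = u*(-5 - 5*u) - 5/3 = -5/3 + u*(-5 - 5*u))
-77*N(r(o), -8) + 91 = -77*(-5/3 + 5*4*(-1 - 1*4)) + 91 = -77*(-5/3 + 5*4*(-1 - 4)) + 91 = -77*(-5/3 + 5*4*(-5)) + 91 = -77*(-5/3 - 100) + 91 = -77*(-305/3) + 91 = 23485/3 + 91 = 23758/3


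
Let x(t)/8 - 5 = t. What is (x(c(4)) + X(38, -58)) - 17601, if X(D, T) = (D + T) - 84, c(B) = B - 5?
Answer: -17673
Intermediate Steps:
c(B) = -5 + B
x(t) = 40 + 8*t
X(D, T) = -84 + D + T
(x(c(4)) + X(38, -58)) - 17601 = ((40 + 8*(-5 + 4)) + (-84 + 38 - 58)) - 17601 = ((40 + 8*(-1)) - 104) - 17601 = ((40 - 8) - 104) - 17601 = (32 - 104) - 17601 = -72 - 17601 = -17673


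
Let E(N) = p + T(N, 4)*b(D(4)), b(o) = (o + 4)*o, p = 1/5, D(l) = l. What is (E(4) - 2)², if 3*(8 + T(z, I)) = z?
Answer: 10413529/225 ≈ 46282.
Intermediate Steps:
T(z, I) = -8 + z/3
p = ⅕ ≈ 0.20000
b(o) = o*(4 + o) (b(o) = (4 + o)*o = o*(4 + o))
E(N) = -1279/5 + 32*N/3 (E(N) = ⅕ + (-8 + N/3)*(4*(4 + 4)) = ⅕ + (-8 + N/3)*(4*8) = ⅕ + (-8 + N/3)*32 = ⅕ + (-256 + 32*N/3) = -1279/5 + 32*N/3)
(E(4) - 2)² = ((-1279/5 + (32/3)*4) - 2)² = ((-1279/5 + 128/3) - 2)² = (-3197/15 - 2)² = (-3227/15)² = 10413529/225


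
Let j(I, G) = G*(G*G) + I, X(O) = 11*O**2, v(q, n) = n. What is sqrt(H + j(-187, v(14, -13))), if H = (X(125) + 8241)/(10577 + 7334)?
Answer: 6*I*sqrt(21154735833)/17911 ≈ 48.723*I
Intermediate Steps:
j(I, G) = I + G**3 (j(I, G) = G*G**2 + I = G**3 + I = I + G**3)
H = 180116/17911 (H = (11*125**2 + 8241)/(10577 + 7334) = (11*15625 + 8241)/17911 = (171875 + 8241)*(1/17911) = 180116*(1/17911) = 180116/17911 ≈ 10.056)
sqrt(H + j(-187, v(14, -13))) = sqrt(180116/17911 + (-187 + (-13)**3)) = sqrt(180116/17911 + (-187 - 2197)) = sqrt(180116/17911 - 2384) = sqrt(-42519708/17911) = 6*I*sqrt(21154735833)/17911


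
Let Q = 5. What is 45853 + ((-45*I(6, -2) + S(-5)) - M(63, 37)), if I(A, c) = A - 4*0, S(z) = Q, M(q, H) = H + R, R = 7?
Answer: 45544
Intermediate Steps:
M(q, H) = 7 + H (M(q, H) = H + 7 = 7 + H)
S(z) = 5
I(A, c) = A (I(A, c) = A + 0 = A)
45853 + ((-45*I(6, -2) + S(-5)) - M(63, 37)) = 45853 + ((-45*6 + 5) - (7 + 37)) = 45853 + ((-270 + 5) - 1*44) = 45853 + (-265 - 44) = 45853 - 309 = 45544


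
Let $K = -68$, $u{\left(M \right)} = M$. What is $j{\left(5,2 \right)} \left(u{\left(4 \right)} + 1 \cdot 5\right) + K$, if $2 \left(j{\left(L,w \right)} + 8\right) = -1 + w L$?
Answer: $- \frac{199}{2} \approx -99.5$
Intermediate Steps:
$j{\left(L,w \right)} = - \frac{17}{2} + \frac{L w}{2}$ ($j{\left(L,w \right)} = -8 + \frac{-1 + w L}{2} = -8 + \frac{-1 + L w}{2} = -8 + \left(- \frac{1}{2} + \frac{L w}{2}\right) = - \frac{17}{2} + \frac{L w}{2}$)
$j{\left(5,2 \right)} \left(u{\left(4 \right)} + 1 \cdot 5\right) + K = \left(- \frac{17}{2} + \frac{1}{2} \cdot 5 \cdot 2\right) \left(4 + 1 \cdot 5\right) - 68 = \left(- \frac{17}{2} + 5\right) \left(4 + 5\right) - 68 = \left(- \frac{7}{2}\right) 9 - 68 = - \frac{63}{2} - 68 = - \frac{199}{2}$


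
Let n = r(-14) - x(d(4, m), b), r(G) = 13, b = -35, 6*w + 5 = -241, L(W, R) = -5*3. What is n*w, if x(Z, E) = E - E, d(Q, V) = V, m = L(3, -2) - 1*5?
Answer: -533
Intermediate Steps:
L(W, R) = -15
m = -20 (m = -15 - 1*5 = -15 - 5 = -20)
w = -41 (w = -⅚ + (⅙)*(-241) = -⅚ - 241/6 = -41)
x(Z, E) = 0
n = 13 (n = 13 - 1*0 = 13 + 0 = 13)
n*w = 13*(-41) = -533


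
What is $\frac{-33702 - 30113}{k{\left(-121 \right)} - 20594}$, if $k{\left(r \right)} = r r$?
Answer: $\frac{63815}{5953} \approx 10.72$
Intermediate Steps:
$k{\left(r \right)} = r^{2}$
$\frac{-33702 - 30113}{k{\left(-121 \right)} - 20594} = \frac{-33702 - 30113}{\left(-121\right)^{2} - 20594} = - \frac{63815}{14641 - 20594} = - \frac{63815}{-5953} = \left(-63815\right) \left(- \frac{1}{5953}\right) = \frac{63815}{5953}$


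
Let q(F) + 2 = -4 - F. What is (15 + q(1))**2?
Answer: 64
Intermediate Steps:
q(F) = -6 - F (q(F) = -2 + (-4 - F) = -6 - F)
(15 + q(1))**2 = (15 + (-6 - 1*1))**2 = (15 + (-6 - 1))**2 = (15 - 7)**2 = 8**2 = 64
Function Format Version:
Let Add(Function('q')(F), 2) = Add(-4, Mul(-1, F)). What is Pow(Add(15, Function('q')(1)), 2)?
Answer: 64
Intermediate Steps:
Function('q')(F) = Add(-6, Mul(-1, F)) (Function('q')(F) = Add(-2, Add(-4, Mul(-1, F))) = Add(-6, Mul(-1, F)))
Pow(Add(15, Function('q')(1)), 2) = Pow(Add(15, Add(-6, Mul(-1, 1))), 2) = Pow(Add(15, Add(-6, -1)), 2) = Pow(Add(15, -7), 2) = Pow(8, 2) = 64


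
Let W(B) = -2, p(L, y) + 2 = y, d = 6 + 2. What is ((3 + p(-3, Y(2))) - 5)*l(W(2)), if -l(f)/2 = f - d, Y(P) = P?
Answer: -40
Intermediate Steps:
d = 8
p(L, y) = -2 + y
l(f) = 16 - 2*f (l(f) = -2*(f - 1*8) = -2*(f - 8) = -2*(-8 + f) = 16 - 2*f)
((3 + p(-3, Y(2))) - 5)*l(W(2)) = ((3 + (-2 + 2)) - 5)*(16 - 2*(-2)) = ((3 + 0) - 5)*(16 + 4) = (3 - 5)*20 = -2*20 = -40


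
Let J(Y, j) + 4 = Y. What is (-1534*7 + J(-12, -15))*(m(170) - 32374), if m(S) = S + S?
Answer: 344493636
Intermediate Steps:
m(S) = 2*S
J(Y, j) = -4 + Y
(-1534*7 + J(-12, -15))*(m(170) - 32374) = (-1534*7 + (-4 - 12))*(2*170 - 32374) = (-10738 - 16)*(340 - 32374) = -10754*(-32034) = 344493636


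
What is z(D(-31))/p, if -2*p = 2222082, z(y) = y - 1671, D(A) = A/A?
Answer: 1670/1111041 ≈ 0.0015031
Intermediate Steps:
D(A) = 1
z(y) = -1671 + y
p = -1111041 (p = -½*2222082 = -1111041)
z(D(-31))/p = (-1671 + 1)/(-1111041) = -1670*(-1/1111041) = 1670/1111041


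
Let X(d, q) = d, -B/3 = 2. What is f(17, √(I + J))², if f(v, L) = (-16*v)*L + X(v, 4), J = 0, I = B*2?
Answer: -887519 - 18496*I*√3 ≈ -8.8752e+5 - 32036.0*I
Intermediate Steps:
B = -6 (B = -3*2 = -6)
I = -12 (I = -6*2 = -12)
f(v, L) = v - 16*L*v (f(v, L) = (-16*v)*L + v = -16*L*v + v = v - 16*L*v)
f(17, √(I + J))² = (17*(1 - 16*√(-12 + 0)))² = (17*(1 - 32*I*√3))² = (17 - 544*I*√3)²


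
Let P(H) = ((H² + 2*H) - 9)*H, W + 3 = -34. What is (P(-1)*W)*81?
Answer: -29970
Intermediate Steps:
W = -37 (W = -3 - 34 = -37)
P(H) = H*(-9 + H² + 2*H) (P(H) = (-9 + H² + 2*H)*H = H*(-9 + H² + 2*H))
(P(-1)*W)*81 = (-(-9 + (-1)² + 2*(-1))*(-37))*81 = (-(-9 + 1 - 2)*(-37))*81 = (-1*(-10)*(-37))*81 = (10*(-37))*81 = -370*81 = -29970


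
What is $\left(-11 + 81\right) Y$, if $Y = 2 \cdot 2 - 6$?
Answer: $-140$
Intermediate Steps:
$Y = -2$ ($Y = 4 - 6 = -2$)
$\left(-11 + 81\right) Y = \left(-11 + 81\right) \left(-2\right) = 70 \left(-2\right) = -140$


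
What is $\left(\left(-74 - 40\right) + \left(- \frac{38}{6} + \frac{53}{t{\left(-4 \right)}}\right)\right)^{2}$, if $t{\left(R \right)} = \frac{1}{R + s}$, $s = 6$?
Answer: $\frac{1849}{9} \approx 205.44$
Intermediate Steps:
$t{\left(R \right)} = \frac{1}{6 + R}$ ($t{\left(R \right)} = \frac{1}{R + 6} = \frac{1}{6 + R}$)
$\left(\left(-74 - 40\right) + \left(- \frac{38}{6} + \frac{53}{t{\left(-4 \right)}}\right)\right)^{2} = \left(\left(-74 - 40\right) + \left(- \frac{38}{6} + \frac{53}{\frac{1}{6 - 4}}\right)\right)^{2} = \left(-114 + \left(\left(-38\right) \frac{1}{6} + \frac{53}{\frac{1}{2}}\right)\right)^{2} = \left(-114 - \left(\frac{19}{3} - 53 \frac{1}{\frac{1}{2}}\right)\right)^{2} = \left(-114 + \left(- \frac{19}{3} + 53 \cdot 2\right)\right)^{2} = \left(-114 + \left(- \frac{19}{3} + 106\right)\right)^{2} = \left(-114 + \frac{299}{3}\right)^{2} = \left(- \frac{43}{3}\right)^{2} = \frac{1849}{9}$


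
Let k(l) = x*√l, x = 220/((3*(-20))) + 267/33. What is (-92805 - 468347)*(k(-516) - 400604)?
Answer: 224799735808 - 163856384*I*√129/33 ≈ 2.248e+11 - 5.6395e+7*I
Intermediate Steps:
x = 146/33 (x = 220/(-60) + 267*(1/33) = 220*(-1/60) + 89/11 = -11/3 + 89/11 = 146/33 ≈ 4.4242)
k(l) = 146*√l/33
(-92805 - 468347)*(k(-516) - 400604) = (-92805 - 468347)*(146*√(-516)/33 - 400604) = -561152*(146*(2*I*√129)/33 - 400604) = -561152*(292*I*√129/33 - 400604) = -561152*(-400604 + 292*I*√129/33) = 224799735808 - 163856384*I*√129/33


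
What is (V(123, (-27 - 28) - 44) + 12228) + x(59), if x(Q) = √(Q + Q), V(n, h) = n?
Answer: 12351 + √118 ≈ 12362.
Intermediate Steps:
x(Q) = √2*√Q (x(Q) = √(2*Q) = √2*√Q)
(V(123, (-27 - 28) - 44) + 12228) + x(59) = (123 + 12228) + √2*√59 = 12351 + √118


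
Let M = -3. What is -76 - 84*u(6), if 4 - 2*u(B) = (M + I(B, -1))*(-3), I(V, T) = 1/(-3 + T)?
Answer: 331/2 ≈ 165.50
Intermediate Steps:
u(B) = -23/8 (u(B) = 2 - (-3 + 1/(-3 - 1))*(-3)/2 = 2 - (-3 + 1/(-4))*(-3)/2 = 2 - (-3 - 1/4)*(-3)/2 = 2 - (-13)*(-3)/8 = 2 - 1/2*39/4 = 2 - 39/8 = -23/8)
-76 - 84*u(6) = -76 - 84*(-23/8) = -76 + 483/2 = 331/2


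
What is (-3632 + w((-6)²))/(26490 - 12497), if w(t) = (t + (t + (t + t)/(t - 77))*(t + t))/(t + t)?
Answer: -294975/1147426 ≈ -0.25708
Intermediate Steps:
w(t) = (t + 2*t*(t + 2*t/(-77 + t)))/(2*t) (w(t) = (t + (t + (2*t)/(-77 + t))*(2*t))/((2*t)) = (t + (t + 2*t/(-77 + t))*(2*t))*(1/(2*t)) = (t + 2*t*(t + 2*t/(-77 + t)))*(1/(2*t)) = (t + 2*t*(t + 2*t/(-77 + t)))/(2*t))
(-3632 + w((-6)²))/(26490 - 12497) = (-3632 + (-77 - 149*(-6)² + 2*((-6)²)²)/(2*(-77 + (-6)²)))/(26490 - 12497) = (-3632 + (-77 - 149*36 + 2*36²)/(2*(-77 + 36)))/13993 = (-3632 + (½)*(-77 - 5364 + 2*1296)/(-41))*(1/13993) = (-3632 + (½)*(-1/41)*(-77 - 5364 + 2592))*(1/13993) = (-3632 + (½)*(-1/41)*(-2849))*(1/13993) = (-3632 + 2849/82)*(1/13993) = -294975/82*1/13993 = -294975/1147426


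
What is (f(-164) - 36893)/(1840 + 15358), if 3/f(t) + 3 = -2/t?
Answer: -9039031/4213510 ≈ -2.1452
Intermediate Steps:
f(t) = 3/(-3 - 2/t)
(f(-164) - 36893)/(1840 + 15358) = (-3*(-164)/(2 + 3*(-164)) - 36893)/(1840 + 15358) = (-3*(-164)/(2 - 492) - 36893)/17198 = (-3*(-164)/(-490) - 36893)*(1/17198) = (-3*(-164)*(-1/490) - 36893)*(1/17198) = (-246/245 - 36893)*(1/17198) = -9039031/245*1/17198 = -9039031/4213510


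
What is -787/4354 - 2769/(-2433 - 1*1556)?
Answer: 8916883/17368106 ≈ 0.51341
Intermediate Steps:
-787/4354 - 2769/(-2433 - 1*1556) = -787*1/4354 - 2769/(-2433 - 1556) = -787/4354 - 2769/(-3989) = -787/4354 - 2769*(-1/3989) = -787/4354 + 2769/3989 = 8916883/17368106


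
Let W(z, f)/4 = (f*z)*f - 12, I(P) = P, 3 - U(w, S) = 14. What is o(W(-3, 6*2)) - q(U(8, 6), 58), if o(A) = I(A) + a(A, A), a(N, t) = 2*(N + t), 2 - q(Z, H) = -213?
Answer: -9095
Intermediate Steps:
U(w, S) = -11 (U(w, S) = 3 - 1*14 = 3 - 14 = -11)
q(Z, H) = 215 (q(Z, H) = 2 - 1*(-213) = 2 + 213 = 215)
a(N, t) = 2*N + 2*t
W(z, f) = -48 + 4*z*f**2 (W(z, f) = 4*((f*z)*f - 12) = 4*(z*f**2 - 12) = 4*(-12 + z*f**2) = -48 + 4*z*f**2)
o(A) = 5*A (o(A) = A + (2*A + 2*A) = A + 4*A = 5*A)
o(W(-3, 6*2)) - q(U(8, 6), 58) = 5*(-48 + 4*(-3)*(6*2)**2) - 1*215 = 5*(-48 + 4*(-3)*12**2) - 215 = 5*(-48 + 4*(-3)*144) - 215 = 5*(-48 - 1728) - 215 = 5*(-1776) - 215 = -8880 - 215 = -9095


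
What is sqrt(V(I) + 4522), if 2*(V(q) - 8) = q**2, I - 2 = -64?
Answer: 2*sqrt(1613) ≈ 80.324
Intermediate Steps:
I = -62 (I = 2 - 64 = -62)
V(q) = 8 + q**2/2
sqrt(V(I) + 4522) = sqrt((8 + (1/2)*(-62)**2) + 4522) = sqrt((8 + (1/2)*3844) + 4522) = sqrt((8 + 1922) + 4522) = sqrt(1930 + 4522) = sqrt(6452) = 2*sqrt(1613)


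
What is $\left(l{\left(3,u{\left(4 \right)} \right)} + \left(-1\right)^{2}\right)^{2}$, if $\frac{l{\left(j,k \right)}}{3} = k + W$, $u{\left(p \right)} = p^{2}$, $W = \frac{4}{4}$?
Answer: $2704$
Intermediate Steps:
$W = 1$ ($W = 4 \cdot \frac{1}{4} = 1$)
$l{\left(j,k \right)} = 3 + 3 k$ ($l{\left(j,k \right)} = 3 \left(k + 1\right) = 3 \left(1 + k\right) = 3 + 3 k$)
$\left(l{\left(3,u{\left(4 \right)} \right)} + \left(-1\right)^{2}\right)^{2} = \left(\left(3 + 3 \cdot 4^{2}\right) + \left(-1\right)^{2}\right)^{2} = \left(\left(3 + 3 \cdot 16\right) + 1\right)^{2} = \left(\left(3 + 48\right) + 1\right)^{2} = \left(51 + 1\right)^{2} = 52^{2} = 2704$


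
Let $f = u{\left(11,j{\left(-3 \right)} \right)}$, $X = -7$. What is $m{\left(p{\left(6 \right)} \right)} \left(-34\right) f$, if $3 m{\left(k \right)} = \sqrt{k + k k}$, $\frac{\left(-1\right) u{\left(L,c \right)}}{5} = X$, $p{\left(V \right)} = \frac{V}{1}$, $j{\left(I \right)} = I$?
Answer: $- \frac{1190 \sqrt{42}}{3} \approx -2570.7$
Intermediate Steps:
$p{\left(V \right)} = V$ ($p{\left(V \right)} = V 1 = V$)
$u{\left(L,c \right)} = 35$ ($u{\left(L,c \right)} = \left(-5\right) \left(-7\right) = 35$)
$f = 35$
$m{\left(k \right)} = \frac{\sqrt{k + k^{2}}}{3}$ ($m{\left(k \right)} = \frac{\sqrt{k + k k}}{3} = \frac{\sqrt{k + k^{2}}}{3}$)
$m{\left(p{\left(6 \right)} \right)} \left(-34\right) f = \frac{\sqrt{6 \left(1 + 6\right)}}{3} \left(-34\right) 35 = \frac{\sqrt{6 \cdot 7}}{3} \left(-34\right) 35 = \frac{\sqrt{42}}{3} \left(-34\right) 35 = - \frac{34 \sqrt{42}}{3} \cdot 35 = - \frac{1190 \sqrt{42}}{3}$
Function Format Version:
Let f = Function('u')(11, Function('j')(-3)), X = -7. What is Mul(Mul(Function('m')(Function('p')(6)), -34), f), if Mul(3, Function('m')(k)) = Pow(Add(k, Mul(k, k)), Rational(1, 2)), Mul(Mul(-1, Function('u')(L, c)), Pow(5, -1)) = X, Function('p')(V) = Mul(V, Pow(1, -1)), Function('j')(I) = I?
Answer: Mul(Rational(-1190, 3), Pow(42, Rational(1, 2))) ≈ -2570.7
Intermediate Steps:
Function('p')(V) = V (Function('p')(V) = Mul(V, 1) = V)
Function('u')(L, c) = 35 (Function('u')(L, c) = Mul(-5, -7) = 35)
f = 35
Function('m')(k) = Mul(Rational(1, 3), Pow(Add(k, Pow(k, 2)), Rational(1, 2))) (Function('m')(k) = Mul(Rational(1, 3), Pow(Add(k, Mul(k, k)), Rational(1, 2))) = Mul(Rational(1, 3), Pow(Add(k, Pow(k, 2)), Rational(1, 2))))
Mul(Mul(Function('m')(Function('p')(6)), -34), f) = Mul(Mul(Mul(Rational(1, 3), Pow(Mul(6, Add(1, 6)), Rational(1, 2))), -34), 35) = Mul(Mul(Mul(Rational(1, 3), Pow(Mul(6, 7), Rational(1, 2))), -34), 35) = Mul(Mul(Mul(Rational(1, 3), Pow(42, Rational(1, 2))), -34), 35) = Mul(Mul(Rational(-34, 3), Pow(42, Rational(1, 2))), 35) = Mul(Rational(-1190, 3), Pow(42, Rational(1, 2)))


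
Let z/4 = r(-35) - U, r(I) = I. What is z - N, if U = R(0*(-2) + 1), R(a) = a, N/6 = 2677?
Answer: -16206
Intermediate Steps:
N = 16062 (N = 6*2677 = 16062)
U = 1 (U = 0*(-2) + 1 = 0 + 1 = 1)
z = -144 (z = 4*(-35 - 1*1) = 4*(-35 - 1) = 4*(-36) = -144)
z - N = -144 - 1*16062 = -144 - 16062 = -16206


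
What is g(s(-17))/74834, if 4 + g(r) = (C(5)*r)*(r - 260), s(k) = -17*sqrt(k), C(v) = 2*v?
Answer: -24567/37417 + 1300*I*sqrt(17)/2201 ≈ -0.65657 + 2.4353*I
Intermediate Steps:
g(r) = -4 + 10*r*(-260 + r) (g(r) = -4 + ((2*5)*r)*(r - 260) = -4 + (10*r)*(-260 + r) = -4 + 10*r*(-260 + r))
g(s(-17))/74834 = (-4 - (-44200)*sqrt(-17) + 10*(-17*I*sqrt(17))**2)/74834 = (-4 - (-44200)*I*sqrt(17) + 10*(-17*I*sqrt(17))**2)*(1/74834) = (-4 + 44200*I*sqrt(17) + 10*(-4913))*(1/74834) = (-4 + 44200*I*sqrt(17) - 49130)*(1/74834) = (-49134 + 44200*I*sqrt(17))*(1/74834) = -24567/37417 + 1300*I*sqrt(17)/2201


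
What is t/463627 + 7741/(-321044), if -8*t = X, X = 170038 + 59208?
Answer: -6394346605/74422333294 ≈ -0.085920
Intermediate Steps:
X = 229246
t = -114623/4 (t = -⅛*229246 = -114623/4 ≈ -28656.)
t/463627 + 7741/(-321044) = -114623/4/463627 + 7741/(-321044) = -114623/4*1/463627 + 7741*(-1/321044) = -114623/1854508 - 7741/321044 = -6394346605/74422333294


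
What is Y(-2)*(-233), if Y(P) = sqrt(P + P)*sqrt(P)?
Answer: 466*sqrt(2) ≈ 659.02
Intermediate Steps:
Y(P) = P*sqrt(2) (Y(P) = sqrt(2*P)*sqrt(P) = (sqrt(2)*sqrt(P))*sqrt(P) = P*sqrt(2))
Y(-2)*(-233) = -2*sqrt(2)*(-233) = 466*sqrt(2)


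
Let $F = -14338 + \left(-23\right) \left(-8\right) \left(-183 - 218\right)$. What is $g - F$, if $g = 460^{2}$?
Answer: $299722$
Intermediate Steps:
$F = -88122$ ($F = -14338 + 184 \left(-401\right) = -14338 - 73784 = -88122$)
$g = 211600$
$g - F = 211600 - -88122 = 211600 + 88122 = 299722$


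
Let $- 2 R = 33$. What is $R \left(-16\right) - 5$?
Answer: $259$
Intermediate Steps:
$R = - \frac{33}{2}$ ($R = \left(- \frac{1}{2}\right) 33 = - \frac{33}{2} \approx -16.5$)
$R \left(-16\right) - 5 = \left(- \frac{33}{2}\right) \left(-16\right) - 5 = 264 - 5 = 259$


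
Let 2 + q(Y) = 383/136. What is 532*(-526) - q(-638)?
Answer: -38057263/136 ≈ -2.7983e+5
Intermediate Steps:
q(Y) = 111/136 (q(Y) = -2 + 383/136 = 111/136)
532*(-526) - q(-638) = 532*(-526) - 1*111/136 = -279832 - 111/136 = -38057263/136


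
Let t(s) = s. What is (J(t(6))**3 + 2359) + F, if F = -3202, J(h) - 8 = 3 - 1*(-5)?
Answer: 3253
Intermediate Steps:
J(h) = 16 (J(h) = 8 + (3 - 1*(-5)) = 8 + (3 + 5) = 8 + 8 = 16)
(J(t(6))**3 + 2359) + F = (16**3 + 2359) - 3202 = (4096 + 2359) - 3202 = 6455 - 3202 = 3253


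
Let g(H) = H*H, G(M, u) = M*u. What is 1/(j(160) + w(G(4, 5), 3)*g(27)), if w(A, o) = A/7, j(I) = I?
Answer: 7/15700 ≈ 0.00044586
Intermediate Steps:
w(A, o) = A/7 (w(A, o) = A*(⅐) = A/7)
g(H) = H²
1/(j(160) + w(G(4, 5), 3)*g(27)) = 1/(160 + ((4*5)/7)*27²) = 1/(160 + ((⅐)*20)*729) = 1/(160 + (20/7)*729) = 1/(160 + 14580/7) = 1/(15700/7) = 7/15700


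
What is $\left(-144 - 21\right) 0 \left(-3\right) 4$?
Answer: $0$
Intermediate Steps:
$\left(-144 - 21\right) 0 \left(-3\right) 4 = - 165 \cdot 0 \cdot 4 = \left(-165\right) 0 = 0$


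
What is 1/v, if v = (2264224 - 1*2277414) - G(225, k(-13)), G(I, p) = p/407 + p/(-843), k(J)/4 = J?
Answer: -343101/4525479518 ≈ -7.5815e-5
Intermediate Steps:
k(J) = 4*J
G(I, p) = 436*p/343101 (G(I, p) = p*(1/407) + p*(-1/843) = p/407 - p/843 = 436*p/343101)
v = -4525479518/343101 (v = (2264224 - 1*2277414) - 436*4*(-13)/343101 = (2264224 - 2277414) - 436*(-52)/343101 = -13190 - 1*(-22672/343101) = -13190 + 22672/343101 = -4525479518/343101 ≈ -13190.)
1/v = 1/(-4525479518/343101) = -343101/4525479518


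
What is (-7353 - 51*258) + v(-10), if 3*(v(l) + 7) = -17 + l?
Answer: -20527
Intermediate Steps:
v(l) = -38/3 + l/3 (v(l) = -7 + (-17 + l)/3 = -7 + (-17/3 + l/3) = -38/3 + l/3)
(-7353 - 51*258) + v(-10) = (-7353 - 51*258) + (-38/3 + (⅓)*(-10)) = (-7353 - 13158) + (-38/3 - 10/3) = -20511 - 16 = -20527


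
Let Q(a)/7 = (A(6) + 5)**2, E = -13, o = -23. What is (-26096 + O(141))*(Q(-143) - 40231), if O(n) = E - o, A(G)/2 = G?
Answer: 996693888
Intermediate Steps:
A(G) = 2*G
Q(a) = 2023 (Q(a) = 7*(2*6 + 5)**2 = 7*(12 + 5)**2 = 7*17**2 = 7*289 = 2023)
O(n) = 10 (O(n) = -13 - 1*(-23) = -13 + 23 = 10)
(-26096 + O(141))*(Q(-143) - 40231) = (-26096 + 10)*(2023 - 40231) = -26086*(-38208) = 996693888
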